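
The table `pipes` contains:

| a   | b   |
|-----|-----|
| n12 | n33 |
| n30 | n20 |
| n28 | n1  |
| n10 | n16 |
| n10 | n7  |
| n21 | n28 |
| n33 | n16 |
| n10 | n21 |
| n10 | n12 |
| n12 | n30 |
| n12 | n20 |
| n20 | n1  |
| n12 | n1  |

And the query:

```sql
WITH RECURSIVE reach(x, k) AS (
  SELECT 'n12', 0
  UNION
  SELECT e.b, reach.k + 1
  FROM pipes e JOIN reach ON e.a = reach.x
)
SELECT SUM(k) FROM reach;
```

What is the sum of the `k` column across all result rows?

Base: (n12, k=0).
Iteration 1: edges from {n12} -> (n1, k=1), (n20, k=1), (n30, k=1), (n33, k=1).
Iteration 2: edges from {n1,n20,n30,n33} -> (n1, k=2), (n16, k=2), (n20, k=2).
Iteration 3: edges from {n1,n16,n20} -> (n1, k=3).
Iteration 4: no outgoing edges from {n1}; recursion stops.
SUM(k) = 0 + 1 + 1 + 1 + 1 + 2 + 2 + 2 + 3 = 13.

13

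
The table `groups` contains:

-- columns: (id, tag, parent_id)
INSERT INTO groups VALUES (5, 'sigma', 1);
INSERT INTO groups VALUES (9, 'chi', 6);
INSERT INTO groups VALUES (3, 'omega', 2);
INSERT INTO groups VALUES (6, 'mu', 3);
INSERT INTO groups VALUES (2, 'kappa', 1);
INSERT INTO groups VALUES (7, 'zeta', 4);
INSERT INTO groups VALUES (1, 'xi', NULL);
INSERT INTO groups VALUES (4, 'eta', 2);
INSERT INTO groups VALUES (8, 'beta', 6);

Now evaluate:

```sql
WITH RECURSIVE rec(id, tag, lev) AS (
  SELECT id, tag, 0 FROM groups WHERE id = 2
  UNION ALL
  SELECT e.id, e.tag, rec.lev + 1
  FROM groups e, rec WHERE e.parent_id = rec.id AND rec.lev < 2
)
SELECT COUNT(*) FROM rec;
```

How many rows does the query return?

5

Base: id=2 (kappa) at lev 0.
Iteration 1: rows with parent_id in {2} -> omega (id 3, lev 1), eta (id 4, lev 1).
Iteration 2: rows with parent_id in {3,4} -> mu (id 6, lev 2), zeta (id 7, lev 2).
Iteration 3: lev < 2 fails for all current rows; recursion stops.
Total rows emitted: 5.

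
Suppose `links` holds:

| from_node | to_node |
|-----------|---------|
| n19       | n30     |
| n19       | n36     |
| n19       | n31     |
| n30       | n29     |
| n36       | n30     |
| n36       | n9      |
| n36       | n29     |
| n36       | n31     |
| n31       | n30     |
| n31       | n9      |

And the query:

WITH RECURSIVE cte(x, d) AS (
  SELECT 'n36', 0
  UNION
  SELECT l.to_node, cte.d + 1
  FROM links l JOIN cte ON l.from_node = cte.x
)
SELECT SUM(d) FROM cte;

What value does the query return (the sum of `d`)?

13

Base: (n36, d=0).
Iteration 1: edges from {n36} -> (n29, d=1), (n30, d=1), (n31, d=1), (n9, d=1).
Iteration 2: edges from {n29,n30,n31,n9} -> (n29, d=2), (n30, d=2), (n9, d=2).
Iteration 3: edges from {n29,n30,n9} -> (n29, d=3).
Iteration 4: no outgoing edges from {n29}; recursion stops.
SUM(d) = 0 + 1 + 1 + 1 + 1 + 2 + 2 + 2 + 3 = 13.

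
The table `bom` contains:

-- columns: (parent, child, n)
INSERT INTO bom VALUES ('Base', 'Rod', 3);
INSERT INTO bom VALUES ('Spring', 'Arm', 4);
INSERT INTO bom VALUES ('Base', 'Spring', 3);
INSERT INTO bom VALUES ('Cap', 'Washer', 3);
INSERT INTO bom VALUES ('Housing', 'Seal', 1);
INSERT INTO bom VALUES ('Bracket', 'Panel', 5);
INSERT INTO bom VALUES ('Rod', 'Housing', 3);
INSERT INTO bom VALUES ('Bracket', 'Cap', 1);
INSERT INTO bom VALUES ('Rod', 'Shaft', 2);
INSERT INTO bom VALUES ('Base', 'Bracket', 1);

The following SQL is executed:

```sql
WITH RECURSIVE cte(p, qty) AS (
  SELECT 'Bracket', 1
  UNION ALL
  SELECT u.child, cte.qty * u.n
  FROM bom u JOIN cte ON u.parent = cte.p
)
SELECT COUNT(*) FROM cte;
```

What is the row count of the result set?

Base: (Bracket, qty=1).
Iteration 1: components of {Bracket} -> Cap = 1*1 = 1, Panel = 1*5 = 5.
Iteration 2: components of {Cap,Panel} -> Washer = 1*3 = 3.
Iteration 3: no further components; recursion stops.
Total rows emitted: 4.

4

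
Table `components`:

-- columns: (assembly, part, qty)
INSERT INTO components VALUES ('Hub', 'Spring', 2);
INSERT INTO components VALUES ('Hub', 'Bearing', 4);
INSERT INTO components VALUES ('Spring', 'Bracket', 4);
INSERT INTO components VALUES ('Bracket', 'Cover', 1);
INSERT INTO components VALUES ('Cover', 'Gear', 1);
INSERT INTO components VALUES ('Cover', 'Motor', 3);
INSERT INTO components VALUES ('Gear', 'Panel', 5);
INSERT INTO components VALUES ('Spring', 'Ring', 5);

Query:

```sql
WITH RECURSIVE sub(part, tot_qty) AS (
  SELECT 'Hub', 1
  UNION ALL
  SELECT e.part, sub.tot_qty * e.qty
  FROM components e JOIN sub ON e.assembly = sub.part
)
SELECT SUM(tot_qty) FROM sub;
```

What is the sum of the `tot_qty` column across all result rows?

Base: (Hub, tot_qty=1).
Iteration 1: components of {Hub} -> Bearing = 1*4 = 4, Spring = 1*2 = 2.
Iteration 2: components of {Bearing,Spring} -> Bracket = 2*4 = 8, Ring = 2*5 = 10.
Iteration 3: components of {Bracket,Ring} -> Cover = 8*1 = 8.
Iteration 4: components of {Cover} -> Gear = 8*1 = 8, Motor = 8*3 = 24.
Iteration 5: components of {Gear,Motor} -> Panel = 8*5 = 40.
Iteration 6: no further components; recursion stops.
SUM(tot_qty) = 1 + 2 + 4 + 8 + 10 + 8 + 8 + 24 + 40 = 105.

105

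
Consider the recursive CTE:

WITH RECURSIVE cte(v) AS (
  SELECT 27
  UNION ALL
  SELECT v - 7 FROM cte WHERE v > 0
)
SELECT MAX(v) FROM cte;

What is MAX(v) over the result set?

Base: v=27.
Iteration 1: 27 > 0 holds -> v = 27 - 7 = 20.
Iteration 2: 20 > 0 holds -> v = 20 - 7 = 13.
Iteration 3: 13 > 0 holds -> v = 13 - 7 = 6.
Iteration 4: 6 > 0 holds -> v = 6 - 7 = -1.
Iteration 5: -1 > 0 fails; recursion stops.
v values: 27, 20, 13, 6, -1; the maximum is 27.

27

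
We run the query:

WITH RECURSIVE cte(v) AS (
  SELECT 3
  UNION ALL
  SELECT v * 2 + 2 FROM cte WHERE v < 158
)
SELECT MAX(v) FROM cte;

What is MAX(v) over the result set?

158

Base: v=3.
Iteration 1: 3 < 158 holds -> v = 3 * 2 + 2 = 8.
Iteration 2: 8 < 158 holds -> v = 8 * 2 + 2 = 18.
Iteration 3: 18 < 158 holds -> v = 18 * 2 + 2 = 38.
Iteration 4: 38 < 158 holds -> v = 38 * 2 + 2 = 78.
Iteration 5: 78 < 158 holds -> v = 78 * 2 + 2 = 158.
Iteration 6: 158 < 158 fails; recursion stops.
v values: 3, 8, 18, 38, 78, 158; the maximum is 158.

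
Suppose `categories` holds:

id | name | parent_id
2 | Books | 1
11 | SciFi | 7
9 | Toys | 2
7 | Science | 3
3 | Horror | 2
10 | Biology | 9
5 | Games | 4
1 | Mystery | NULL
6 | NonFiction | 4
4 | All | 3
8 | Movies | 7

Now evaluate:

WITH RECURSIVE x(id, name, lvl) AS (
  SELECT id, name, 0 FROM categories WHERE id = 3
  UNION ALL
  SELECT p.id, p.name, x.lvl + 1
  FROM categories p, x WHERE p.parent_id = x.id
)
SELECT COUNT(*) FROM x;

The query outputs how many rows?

Base: id=3 (Horror) at lvl 0.
Iteration 1: rows with parent_id in {3} -> All (id 4, lvl 1), Science (id 7, lvl 1).
Iteration 2: rows with parent_id in {4,7} -> Games (id 5, lvl 2), NonFiction (id 6, lvl 2), Movies (id 8, lvl 2), SciFi (id 11, lvl 2).
Iteration 3: no rows with parent_id in {5,6,8,11}; recursion stops.
Total rows emitted: 7.

7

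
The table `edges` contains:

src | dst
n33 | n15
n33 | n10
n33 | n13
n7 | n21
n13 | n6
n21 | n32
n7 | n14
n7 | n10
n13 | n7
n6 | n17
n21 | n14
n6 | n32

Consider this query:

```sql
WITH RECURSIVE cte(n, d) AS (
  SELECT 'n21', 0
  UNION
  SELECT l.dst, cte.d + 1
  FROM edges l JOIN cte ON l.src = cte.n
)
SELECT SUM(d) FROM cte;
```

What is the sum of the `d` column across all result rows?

2

Base: (n21, d=0).
Iteration 1: edges from {n21} -> (n14, d=1), (n32, d=1).
Iteration 2: no outgoing edges from {n14,n32}; recursion stops.
SUM(d) = 0 + 1 + 1 = 2.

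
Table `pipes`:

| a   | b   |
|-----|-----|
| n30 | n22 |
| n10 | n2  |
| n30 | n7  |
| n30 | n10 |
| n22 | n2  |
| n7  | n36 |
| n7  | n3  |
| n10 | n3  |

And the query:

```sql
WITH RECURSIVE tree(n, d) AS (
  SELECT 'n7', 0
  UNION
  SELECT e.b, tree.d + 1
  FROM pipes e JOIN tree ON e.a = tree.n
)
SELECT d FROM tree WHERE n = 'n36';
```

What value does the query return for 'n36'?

1

Base: (n7, d=0).
Iteration 1: edges from {n7} -> (n3, d=1), (n36, d=1).
Iteration 2: no outgoing edges from {n3,n36}; recursion stops.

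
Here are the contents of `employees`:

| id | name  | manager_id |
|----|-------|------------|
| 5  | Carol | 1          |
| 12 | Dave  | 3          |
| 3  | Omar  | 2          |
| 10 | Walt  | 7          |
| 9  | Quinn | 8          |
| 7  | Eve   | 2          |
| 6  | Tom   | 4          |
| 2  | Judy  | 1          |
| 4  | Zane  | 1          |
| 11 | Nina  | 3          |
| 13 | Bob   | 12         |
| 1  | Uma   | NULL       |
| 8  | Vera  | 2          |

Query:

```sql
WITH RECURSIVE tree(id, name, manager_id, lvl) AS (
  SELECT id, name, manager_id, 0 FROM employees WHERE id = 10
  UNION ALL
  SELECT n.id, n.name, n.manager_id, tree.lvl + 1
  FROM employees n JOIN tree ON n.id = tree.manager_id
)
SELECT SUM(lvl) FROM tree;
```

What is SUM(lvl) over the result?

6

Base: id=10 (Walt), manager_id=7, lvl 0.
Iteration 1: join on id=7 -> Eve (id 7, manager_id=2, lvl 1).
Iteration 2: join on id=2 -> Judy (id 2, manager_id=1, lvl 2).
Iteration 3: join on id=1 -> Uma (id 1, manager_id=NULL, lvl 3).
Iteration 4: manager_id is NULL; no match; recursion stops.
SUM(lvl) = 0 + 1 + 2 + 3 = 6.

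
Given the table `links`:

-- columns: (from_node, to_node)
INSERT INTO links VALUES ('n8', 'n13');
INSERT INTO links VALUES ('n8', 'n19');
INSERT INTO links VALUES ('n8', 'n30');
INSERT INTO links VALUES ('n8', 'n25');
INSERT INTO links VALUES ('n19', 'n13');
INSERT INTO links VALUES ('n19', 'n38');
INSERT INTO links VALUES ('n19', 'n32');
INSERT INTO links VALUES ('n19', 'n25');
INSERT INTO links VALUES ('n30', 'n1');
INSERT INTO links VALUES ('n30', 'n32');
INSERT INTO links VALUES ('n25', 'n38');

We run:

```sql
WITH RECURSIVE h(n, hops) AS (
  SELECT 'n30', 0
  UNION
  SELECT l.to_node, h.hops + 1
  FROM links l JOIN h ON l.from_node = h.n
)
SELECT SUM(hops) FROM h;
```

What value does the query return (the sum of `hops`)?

2

Base: (n30, hops=0).
Iteration 1: edges from {n30} -> (n1, hops=1), (n32, hops=1).
Iteration 2: no outgoing edges from {n1,n32}; recursion stops.
SUM(hops) = 0 + 1 + 1 = 2.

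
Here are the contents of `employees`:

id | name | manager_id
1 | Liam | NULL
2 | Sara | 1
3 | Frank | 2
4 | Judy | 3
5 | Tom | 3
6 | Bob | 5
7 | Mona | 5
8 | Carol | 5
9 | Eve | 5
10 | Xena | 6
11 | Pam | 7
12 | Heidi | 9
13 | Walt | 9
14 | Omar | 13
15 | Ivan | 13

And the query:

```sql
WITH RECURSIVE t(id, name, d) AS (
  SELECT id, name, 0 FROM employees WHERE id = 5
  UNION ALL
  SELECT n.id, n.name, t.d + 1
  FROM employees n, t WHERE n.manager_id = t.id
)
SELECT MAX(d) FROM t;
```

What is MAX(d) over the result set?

Base: id=5 (Tom) at d 0.
Iteration 1: rows with manager_id in {5} -> Bob (id 6, d 1), Mona (id 7, d 1), Carol (id 8, d 1), Eve (id 9, d 1).
Iteration 2: rows with manager_id in {6,7,8,9} -> Xena (id 10, d 2), Pam (id 11, d 2), Heidi (id 12, d 2), Walt (id 13, d 2).
Iteration 3: rows with manager_id in {10,11,12,13} -> Omar (id 14, d 3), Ivan (id 15, d 3).
Iteration 4: no rows with manager_id in {14,15}; recursion stops.
d values: 0, 1, 1, 1, 1, 2, 2, 2, 2, 3, 3; the maximum is 3.

3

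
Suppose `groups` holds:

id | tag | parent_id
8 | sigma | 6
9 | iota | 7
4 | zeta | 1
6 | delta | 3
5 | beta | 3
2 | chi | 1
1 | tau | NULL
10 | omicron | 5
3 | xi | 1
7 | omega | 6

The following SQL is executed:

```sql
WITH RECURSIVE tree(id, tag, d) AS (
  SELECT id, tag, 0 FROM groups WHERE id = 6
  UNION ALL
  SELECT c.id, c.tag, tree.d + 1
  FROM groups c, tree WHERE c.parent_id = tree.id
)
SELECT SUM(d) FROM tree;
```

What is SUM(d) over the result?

4

Base: id=6 (delta) at d 0.
Iteration 1: rows with parent_id in {6} -> omega (id 7, d 1), sigma (id 8, d 1).
Iteration 2: rows with parent_id in {7,8} -> iota (id 9, d 2).
Iteration 3: no rows with parent_id in {9}; recursion stops.
SUM(d) = 0 + 1 + 1 + 2 = 4.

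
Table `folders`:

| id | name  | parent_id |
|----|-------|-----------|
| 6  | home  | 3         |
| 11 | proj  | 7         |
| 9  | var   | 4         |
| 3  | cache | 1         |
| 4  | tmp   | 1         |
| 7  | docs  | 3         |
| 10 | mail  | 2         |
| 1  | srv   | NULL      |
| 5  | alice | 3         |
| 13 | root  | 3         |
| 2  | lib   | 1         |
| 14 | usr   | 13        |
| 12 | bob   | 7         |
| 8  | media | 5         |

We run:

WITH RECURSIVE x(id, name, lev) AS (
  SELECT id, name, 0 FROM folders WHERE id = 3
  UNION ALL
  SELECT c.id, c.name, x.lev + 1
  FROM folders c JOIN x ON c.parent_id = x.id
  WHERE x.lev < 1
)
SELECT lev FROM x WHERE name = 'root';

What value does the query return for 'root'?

Base: id=3 (cache) at lev 0.
Iteration 1: rows with parent_id in {3} -> alice (id 5, lev 1), home (id 6, lev 1), docs (id 7, lev 1), root (id 13, lev 1).
Iteration 2: lev < 1 fails for all current rows; recursion stops.

1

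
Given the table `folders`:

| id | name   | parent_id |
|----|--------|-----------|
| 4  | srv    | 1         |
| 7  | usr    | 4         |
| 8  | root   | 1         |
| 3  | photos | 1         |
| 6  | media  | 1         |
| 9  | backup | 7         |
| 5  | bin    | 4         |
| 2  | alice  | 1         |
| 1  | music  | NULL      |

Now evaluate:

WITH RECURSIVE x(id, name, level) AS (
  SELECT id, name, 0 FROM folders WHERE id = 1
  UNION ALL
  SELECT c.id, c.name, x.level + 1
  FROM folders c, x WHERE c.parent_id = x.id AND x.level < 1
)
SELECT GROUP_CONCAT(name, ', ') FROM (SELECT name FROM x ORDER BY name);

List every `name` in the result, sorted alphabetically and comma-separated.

Base: id=1 (music) at level 0.
Iteration 1: rows with parent_id in {1} -> alice (id 2, level 1), photos (id 3, level 1), srv (id 4, level 1), media (id 6, level 1), root (id 8, level 1).
Iteration 2: level < 1 fails for all current rows; recursion stops.

alice, media, music, photos, root, srv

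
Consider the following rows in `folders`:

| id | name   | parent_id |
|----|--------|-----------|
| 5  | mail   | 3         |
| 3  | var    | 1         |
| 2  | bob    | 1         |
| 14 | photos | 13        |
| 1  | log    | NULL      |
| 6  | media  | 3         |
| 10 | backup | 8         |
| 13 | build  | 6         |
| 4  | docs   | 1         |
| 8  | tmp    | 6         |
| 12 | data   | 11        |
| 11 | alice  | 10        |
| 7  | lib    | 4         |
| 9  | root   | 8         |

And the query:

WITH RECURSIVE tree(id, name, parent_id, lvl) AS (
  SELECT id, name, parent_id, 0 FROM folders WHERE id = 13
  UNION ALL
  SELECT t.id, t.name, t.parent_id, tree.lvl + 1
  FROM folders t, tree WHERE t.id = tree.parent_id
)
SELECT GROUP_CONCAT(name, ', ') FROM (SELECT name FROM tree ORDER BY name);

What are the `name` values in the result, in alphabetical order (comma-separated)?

build, log, media, var

Base: id=13 (build), parent_id=6, lvl 0.
Iteration 1: join on id=6 -> media (id 6, parent_id=3, lvl 1).
Iteration 2: join on id=3 -> var (id 3, parent_id=1, lvl 2).
Iteration 3: join on id=1 -> log (id 1, parent_id=NULL, lvl 3).
Iteration 4: parent_id is NULL; no match; recursion stops.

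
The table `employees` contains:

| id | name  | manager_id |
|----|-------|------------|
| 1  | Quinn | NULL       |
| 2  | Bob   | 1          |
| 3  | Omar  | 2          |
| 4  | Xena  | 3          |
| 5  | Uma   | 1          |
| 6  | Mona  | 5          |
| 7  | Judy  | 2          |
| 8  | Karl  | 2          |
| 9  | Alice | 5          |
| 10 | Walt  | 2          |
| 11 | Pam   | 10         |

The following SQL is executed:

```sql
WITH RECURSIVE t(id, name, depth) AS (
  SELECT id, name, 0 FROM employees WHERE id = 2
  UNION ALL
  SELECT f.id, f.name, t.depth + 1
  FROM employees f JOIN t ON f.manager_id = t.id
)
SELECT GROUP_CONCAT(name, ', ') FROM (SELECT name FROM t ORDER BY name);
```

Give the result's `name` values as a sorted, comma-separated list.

Base: id=2 (Bob) at depth 0.
Iteration 1: rows with manager_id in {2} -> Omar (id 3, depth 1), Judy (id 7, depth 1), Karl (id 8, depth 1), Walt (id 10, depth 1).
Iteration 2: rows with manager_id in {3,7,8,10} -> Xena (id 4, depth 2), Pam (id 11, depth 2).
Iteration 3: no rows with manager_id in {4,11}; recursion stops.

Bob, Judy, Karl, Omar, Pam, Walt, Xena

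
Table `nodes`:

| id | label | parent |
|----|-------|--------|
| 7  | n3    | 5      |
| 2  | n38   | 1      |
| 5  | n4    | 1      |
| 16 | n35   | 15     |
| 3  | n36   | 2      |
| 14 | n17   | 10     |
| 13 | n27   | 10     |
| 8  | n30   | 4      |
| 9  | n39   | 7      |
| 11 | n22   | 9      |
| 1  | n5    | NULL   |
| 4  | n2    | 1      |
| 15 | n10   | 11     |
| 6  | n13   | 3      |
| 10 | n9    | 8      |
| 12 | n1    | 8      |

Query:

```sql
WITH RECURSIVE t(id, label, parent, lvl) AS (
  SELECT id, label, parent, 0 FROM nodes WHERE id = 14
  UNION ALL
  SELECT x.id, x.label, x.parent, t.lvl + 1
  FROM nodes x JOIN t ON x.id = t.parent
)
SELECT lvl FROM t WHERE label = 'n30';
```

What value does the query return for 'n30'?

Base: id=14 (n17), parent=10, lvl 0.
Iteration 1: join on id=10 -> n9 (id 10, parent=8, lvl 1).
Iteration 2: join on id=8 -> n30 (id 8, parent=4, lvl 2).
Iteration 3: join on id=4 -> n2 (id 4, parent=1, lvl 3).
Iteration 4: join on id=1 -> n5 (id 1, parent=NULL, lvl 4).
Iteration 5: parent is NULL; no match; recursion stops.

2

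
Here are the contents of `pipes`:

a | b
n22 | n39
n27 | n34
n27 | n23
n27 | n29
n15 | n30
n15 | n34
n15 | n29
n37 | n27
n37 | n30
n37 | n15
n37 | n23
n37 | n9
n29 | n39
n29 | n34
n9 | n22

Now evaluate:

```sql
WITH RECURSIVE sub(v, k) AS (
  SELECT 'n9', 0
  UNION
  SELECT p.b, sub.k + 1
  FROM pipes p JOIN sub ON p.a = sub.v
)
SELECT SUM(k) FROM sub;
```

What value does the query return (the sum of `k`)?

Base: (n9, k=0).
Iteration 1: edges from {n9} -> (n22, k=1).
Iteration 2: edges from {n22} -> (n39, k=2).
Iteration 3: no outgoing edges from {n39}; recursion stops.
SUM(k) = 0 + 1 + 2 = 3.

3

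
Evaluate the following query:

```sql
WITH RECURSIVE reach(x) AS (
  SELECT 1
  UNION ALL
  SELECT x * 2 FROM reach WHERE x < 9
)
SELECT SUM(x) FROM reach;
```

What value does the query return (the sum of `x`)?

31

Base: x=1.
Iteration 1: 1 < 9 holds -> x = 1 * 2 = 2.
Iteration 2: 2 < 9 holds -> x = 2 * 2 = 4.
Iteration 3: 4 < 9 holds -> x = 4 * 2 = 8.
Iteration 4: 8 < 9 holds -> x = 8 * 2 = 16.
Iteration 5: 16 < 9 fails; recursion stops.
SUM(x) = 1 + 2 + 4 + 8 + 16 = 31.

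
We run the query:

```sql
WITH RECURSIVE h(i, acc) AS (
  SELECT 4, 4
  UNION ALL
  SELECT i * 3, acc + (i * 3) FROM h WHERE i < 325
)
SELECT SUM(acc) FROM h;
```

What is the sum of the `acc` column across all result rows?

Base: i=4, acc=4.
Iteration 1: 4 < 325 holds -> i = 4 * 3 = 12, acc = 4 + 12 = 16.
Iteration 2: 12 < 325 holds -> i = 12 * 3 = 36, acc = 16 + 36 = 52.
Iteration 3: 36 < 325 holds -> i = 36 * 3 = 108, acc = 52 + 108 = 160.
Iteration 4: 108 < 325 holds -> i = 108 * 3 = 324, acc = 160 + 324 = 484.
Iteration 5: 324 < 325 holds -> i = 324 * 3 = 972, acc = 484 + 972 = 1456.
Iteration 6: 972 < 325 fails; recursion stops.
SUM(acc) = 4 + 16 + 52 + 160 + 484 + 1456 = 2172.

2172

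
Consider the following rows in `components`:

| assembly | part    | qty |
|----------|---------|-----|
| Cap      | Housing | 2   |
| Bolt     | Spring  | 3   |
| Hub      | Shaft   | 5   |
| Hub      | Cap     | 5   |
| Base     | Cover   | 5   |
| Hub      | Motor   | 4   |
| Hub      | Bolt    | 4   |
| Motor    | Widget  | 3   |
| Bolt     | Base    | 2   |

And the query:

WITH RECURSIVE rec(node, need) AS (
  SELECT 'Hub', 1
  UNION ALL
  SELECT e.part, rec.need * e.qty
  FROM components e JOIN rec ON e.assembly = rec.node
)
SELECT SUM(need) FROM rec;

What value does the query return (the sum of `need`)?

Base: (Hub, need=1).
Iteration 1: components of {Hub} -> Bolt = 1*4 = 4, Cap = 1*5 = 5, Motor = 1*4 = 4, Shaft = 1*5 = 5.
Iteration 2: components of {Bolt,Cap,Motor,Shaft} -> Base = 4*2 = 8, Housing = 5*2 = 10, Spring = 4*3 = 12, Widget = 4*3 = 12.
Iteration 3: components of {Base,Housing,Spring,Widget} -> Cover = 8*5 = 40.
Iteration 4: no further components; recursion stops.
SUM(need) = 1 + 4 + 5 + 5 + 4 + 12 + 10 + 8 + 12 + 40 = 101.

101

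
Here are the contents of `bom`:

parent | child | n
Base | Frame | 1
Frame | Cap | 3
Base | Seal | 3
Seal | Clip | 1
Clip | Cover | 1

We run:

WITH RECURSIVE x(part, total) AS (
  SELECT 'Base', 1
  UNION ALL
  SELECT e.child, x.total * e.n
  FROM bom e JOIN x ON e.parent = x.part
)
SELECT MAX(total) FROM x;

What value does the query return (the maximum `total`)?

Base: (Base, total=1).
Iteration 1: components of {Base} -> Frame = 1*1 = 1, Seal = 1*3 = 3.
Iteration 2: components of {Frame,Seal} -> Cap = 1*3 = 3, Clip = 3*1 = 3.
Iteration 3: components of {Cap,Clip} -> Cover = 3*1 = 3.
Iteration 4: no further components; recursion stops.
total values: 1, 1, 3, 3, 3, 3; the maximum is 3.

3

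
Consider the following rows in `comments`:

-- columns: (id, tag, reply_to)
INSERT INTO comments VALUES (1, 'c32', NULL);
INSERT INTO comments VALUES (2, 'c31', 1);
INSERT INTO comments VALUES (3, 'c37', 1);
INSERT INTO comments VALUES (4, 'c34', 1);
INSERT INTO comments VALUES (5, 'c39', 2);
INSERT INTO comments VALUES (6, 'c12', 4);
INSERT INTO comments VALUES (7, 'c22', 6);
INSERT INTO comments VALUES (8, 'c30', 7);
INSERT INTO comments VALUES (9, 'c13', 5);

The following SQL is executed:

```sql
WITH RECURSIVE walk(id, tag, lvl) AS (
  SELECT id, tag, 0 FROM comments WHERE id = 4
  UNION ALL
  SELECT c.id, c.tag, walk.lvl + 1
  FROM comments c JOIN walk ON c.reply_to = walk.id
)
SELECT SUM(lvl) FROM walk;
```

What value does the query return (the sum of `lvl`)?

6

Base: id=4 (c34) at lvl 0.
Iteration 1: rows with reply_to in {4} -> c12 (id 6, lvl 1).
Iteration 2: rows with reply_to in {6} -> c22 (id 7, lvl 2).
Iteration 3: rows with reply_to in {7} -> c30 (id 8, lvl 3).
Iteration 4: no rows with reply_to in {8}; recursion stops.
SUM(lvl) = 0 + 1 + 2 + 3 = 6.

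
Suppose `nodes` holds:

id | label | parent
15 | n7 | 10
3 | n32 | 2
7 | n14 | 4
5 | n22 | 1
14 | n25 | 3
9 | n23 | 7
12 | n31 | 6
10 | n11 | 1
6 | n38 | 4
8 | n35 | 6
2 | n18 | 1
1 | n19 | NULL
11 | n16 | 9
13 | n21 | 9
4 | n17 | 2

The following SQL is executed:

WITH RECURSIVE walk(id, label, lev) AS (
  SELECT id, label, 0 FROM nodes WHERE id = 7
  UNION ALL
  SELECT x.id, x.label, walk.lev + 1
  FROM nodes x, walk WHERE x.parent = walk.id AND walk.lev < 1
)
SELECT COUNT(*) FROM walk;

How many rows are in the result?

2

Base: id=7 (n14) at lev 0.
Iteration 1: rows with parent in {7} -> n23 (id 9, lev 1).
Iteration 2: lev < 1 fails for all current rows; recursion stops.
Total rows emitted: 2.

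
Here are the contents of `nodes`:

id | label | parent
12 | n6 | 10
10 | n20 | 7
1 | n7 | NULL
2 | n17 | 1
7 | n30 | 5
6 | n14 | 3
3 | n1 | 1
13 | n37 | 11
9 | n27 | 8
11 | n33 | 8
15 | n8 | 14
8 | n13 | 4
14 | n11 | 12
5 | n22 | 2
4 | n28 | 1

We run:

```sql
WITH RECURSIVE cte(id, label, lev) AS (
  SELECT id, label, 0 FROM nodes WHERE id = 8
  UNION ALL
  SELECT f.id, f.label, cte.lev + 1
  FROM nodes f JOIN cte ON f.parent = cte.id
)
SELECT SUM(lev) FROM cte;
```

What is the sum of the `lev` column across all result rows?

Base: id=8 (n13) at lev 0.
Iteration 1: rows with parent in {8} -> n27 (id 9, lev 1), n33 (id 11, lev 1).
Iteration 2: rows with parent in {9,11} -> n37 (id 13, lev 2).
Iteration 3: no rows with parent in {13}; recursion stops.
SUM(lev) = 0 + 1 + 1 + 2 = 4.

4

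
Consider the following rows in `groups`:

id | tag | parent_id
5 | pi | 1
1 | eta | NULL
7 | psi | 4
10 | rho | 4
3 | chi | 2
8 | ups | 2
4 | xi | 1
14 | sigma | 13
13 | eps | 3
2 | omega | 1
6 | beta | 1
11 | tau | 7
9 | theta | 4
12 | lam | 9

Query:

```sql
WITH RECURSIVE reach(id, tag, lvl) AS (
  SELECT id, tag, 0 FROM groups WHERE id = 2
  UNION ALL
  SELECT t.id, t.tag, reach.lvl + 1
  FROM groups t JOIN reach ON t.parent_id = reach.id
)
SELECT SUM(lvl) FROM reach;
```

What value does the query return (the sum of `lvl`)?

7

Base: id=2 (omega) at lvl 0.
Iteration 1: rows with parent_id in {2} -> chi (id 3, lvl 1), ups (id 8, lvl 1).
Iteration 2: rows with parent_id in {3,8} -> eps (id 13, lvl 2).
Iteration 3: rows with parent_id in {13} -> sigma (id 14, lvl 3).
Iteration 4: no rows with parent_id in {14}; recursion stops.
SUM(lvl) = 0 + 1 + 1 + 2 + 3 = 7.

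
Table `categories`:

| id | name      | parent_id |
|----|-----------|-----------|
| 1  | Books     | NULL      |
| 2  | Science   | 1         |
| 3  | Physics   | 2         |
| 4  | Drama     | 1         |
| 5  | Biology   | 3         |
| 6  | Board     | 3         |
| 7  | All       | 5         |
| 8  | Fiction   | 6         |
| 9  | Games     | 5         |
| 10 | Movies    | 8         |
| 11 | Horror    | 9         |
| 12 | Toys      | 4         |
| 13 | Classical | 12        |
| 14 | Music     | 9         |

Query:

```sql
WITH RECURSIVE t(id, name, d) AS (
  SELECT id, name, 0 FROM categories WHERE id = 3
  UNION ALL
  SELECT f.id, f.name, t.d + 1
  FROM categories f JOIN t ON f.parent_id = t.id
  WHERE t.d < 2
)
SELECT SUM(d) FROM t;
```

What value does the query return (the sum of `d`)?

8

Base: id=3 (Physics) at d 0.
Iteration 1: rows with parent_id in {3} -> Biology (id 5, d 1), Board (id 6, d 1).
Iteration 2: rows with parent_id in {5,6} -> All (id 7, d 2), Fiction (id 8, d 2), Games (id 9, d 2).
Iteration 3: d < 2 fails for all current rows; recursion stops.
SUM(d) = 0 + 1 + 1 + 2 + 2 + 2 = 8.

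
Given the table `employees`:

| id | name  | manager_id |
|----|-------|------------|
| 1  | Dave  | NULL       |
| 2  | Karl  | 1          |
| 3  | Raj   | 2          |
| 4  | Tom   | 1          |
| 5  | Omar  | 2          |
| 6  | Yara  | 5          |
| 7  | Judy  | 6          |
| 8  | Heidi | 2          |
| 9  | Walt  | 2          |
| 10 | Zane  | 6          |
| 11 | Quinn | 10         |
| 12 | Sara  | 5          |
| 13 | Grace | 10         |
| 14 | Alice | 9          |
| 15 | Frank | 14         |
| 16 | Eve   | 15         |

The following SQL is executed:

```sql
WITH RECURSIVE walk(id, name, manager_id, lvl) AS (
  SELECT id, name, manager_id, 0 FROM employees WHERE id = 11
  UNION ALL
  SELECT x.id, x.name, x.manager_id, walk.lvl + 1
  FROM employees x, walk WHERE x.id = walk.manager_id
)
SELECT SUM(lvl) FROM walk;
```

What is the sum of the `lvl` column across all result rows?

Base: id=11 (Quinn), manager_id=10, lvl 0.
Iteration 1: join on id=10 -> Zane (id 10, manager_id=6, lvl 1).
Iteration 2: join on id=6 -> Yara (id 6, manager_id=5, lvl 2).
Iteration 3: join on id=5 -> Omar (id 5, manager_id=2, lvl 3).
Iteration 4: join on id=2 -> Karl (id 2, manager_id=1, lvl 4).
Iteration 5: join on id=1 -> Dave (id 1, manager_id=NULL, lvl 5).
Iteration 6: manager_id is NULL; no match; recursion stops.
SUM(lvl) = 0 + 1 + 2 + 3 + 4 + 5 = 15.

15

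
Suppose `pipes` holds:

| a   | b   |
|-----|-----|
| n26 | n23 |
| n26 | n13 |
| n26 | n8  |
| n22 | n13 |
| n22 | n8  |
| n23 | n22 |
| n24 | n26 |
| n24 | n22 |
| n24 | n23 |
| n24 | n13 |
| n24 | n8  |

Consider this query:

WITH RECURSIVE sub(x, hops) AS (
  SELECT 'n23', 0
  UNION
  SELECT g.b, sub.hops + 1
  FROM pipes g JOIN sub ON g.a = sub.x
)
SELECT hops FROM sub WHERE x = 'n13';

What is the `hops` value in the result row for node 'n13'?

2

Base: (n23, hops=0).
Iteration 1: edges from {n23} -> (n22, hops=1).
Iteration 2: edges from {n22} -> (n13, hops=2), (n8, hops=2).
Iteration 3: no outgoing edges from {n13,n8}; recursion stops.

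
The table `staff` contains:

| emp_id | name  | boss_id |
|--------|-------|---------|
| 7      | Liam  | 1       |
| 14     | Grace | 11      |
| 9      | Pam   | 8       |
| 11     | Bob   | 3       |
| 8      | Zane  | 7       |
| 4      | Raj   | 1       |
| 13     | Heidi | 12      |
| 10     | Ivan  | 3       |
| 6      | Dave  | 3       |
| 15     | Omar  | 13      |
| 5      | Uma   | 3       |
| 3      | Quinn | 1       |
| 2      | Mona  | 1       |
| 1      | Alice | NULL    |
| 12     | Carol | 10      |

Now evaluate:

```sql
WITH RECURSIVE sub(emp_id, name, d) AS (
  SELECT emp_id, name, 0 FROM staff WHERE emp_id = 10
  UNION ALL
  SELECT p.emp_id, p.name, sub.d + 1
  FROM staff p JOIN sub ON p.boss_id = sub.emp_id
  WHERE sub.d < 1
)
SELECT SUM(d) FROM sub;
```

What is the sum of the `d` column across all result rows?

Base: emp_id=10 (Ivan) at d 0.
Iteration 1: rows with boss_id in {10} -> Carol (id 12, d 1).
Iteration 2: d < 1 fails for all current rows; recursion stops.
SUM(d) = 0 + 1 = 1.

1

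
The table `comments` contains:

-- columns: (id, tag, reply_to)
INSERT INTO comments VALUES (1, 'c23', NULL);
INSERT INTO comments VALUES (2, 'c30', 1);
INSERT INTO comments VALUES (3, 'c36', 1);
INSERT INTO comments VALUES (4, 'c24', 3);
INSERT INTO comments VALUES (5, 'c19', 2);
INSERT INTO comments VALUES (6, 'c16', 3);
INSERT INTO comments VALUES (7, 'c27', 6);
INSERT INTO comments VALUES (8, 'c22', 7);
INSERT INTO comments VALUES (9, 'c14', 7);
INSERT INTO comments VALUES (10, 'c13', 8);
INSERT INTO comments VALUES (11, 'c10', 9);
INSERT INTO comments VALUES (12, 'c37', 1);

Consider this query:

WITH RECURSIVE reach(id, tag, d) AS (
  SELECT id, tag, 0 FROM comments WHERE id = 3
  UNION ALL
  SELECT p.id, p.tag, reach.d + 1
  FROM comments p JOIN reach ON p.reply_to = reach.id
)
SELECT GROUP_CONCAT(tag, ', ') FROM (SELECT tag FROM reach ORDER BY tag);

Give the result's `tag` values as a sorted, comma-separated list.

Base: id=3 (c36) at d 0.
Iteration 1: rows with reply_to in {3} -> c24 (id 4, d 1), c16 (id 6, d 1).
Iteration 2: rows with reply_to in {4,6} -> c27 (id 7, d 2).
Iteration 3: rows with reply_to in {7} -> c22 (id 8, d 3), c14 (id 9, d 3).
Iteration 4: rows with reply_to in {8,9} -> c13 (id 10, d 4), c10 (id 11, d 4).
Iteration 5: no rows with reply_to in {10,11}; recursion stops.

c10, c13, c14, c16, c22, c24, c27, c36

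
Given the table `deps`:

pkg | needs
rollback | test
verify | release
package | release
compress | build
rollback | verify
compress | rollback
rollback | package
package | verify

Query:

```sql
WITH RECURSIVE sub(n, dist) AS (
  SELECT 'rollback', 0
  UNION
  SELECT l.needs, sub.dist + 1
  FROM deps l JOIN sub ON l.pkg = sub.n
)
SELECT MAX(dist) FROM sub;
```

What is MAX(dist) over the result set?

3

Base: (rollback, dist=0).
Iteration 1: edges from {rollback} -> (package, dist=1), (test, dist=1), (verify, dist=1).
Iteration 2: edges from {package,test,verify} -> (release, dist=2), (verify, dist=2). [UNION drops 1 duplicate row(s)]
Iteration 3: edges from {release,verify} -> (release, dist=3).
Iteration 4: no outgoing edges from {release}; recursion stops.
dist values: 0, 1, 1, 1, 2, 2, 3; the maximum is 3.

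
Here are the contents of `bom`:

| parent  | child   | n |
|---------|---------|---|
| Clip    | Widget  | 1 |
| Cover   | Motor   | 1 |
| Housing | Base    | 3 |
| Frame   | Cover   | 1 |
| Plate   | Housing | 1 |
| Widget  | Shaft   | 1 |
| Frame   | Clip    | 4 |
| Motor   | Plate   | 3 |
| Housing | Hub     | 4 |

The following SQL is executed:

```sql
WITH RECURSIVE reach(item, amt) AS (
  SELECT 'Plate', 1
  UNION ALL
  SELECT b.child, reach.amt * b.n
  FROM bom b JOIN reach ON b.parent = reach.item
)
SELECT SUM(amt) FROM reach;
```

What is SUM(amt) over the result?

Base: (Plate, amt=1).
Iteration 1: components of {Plate} -> Housing = 1*1 = 1.
Iteration 2: components of {Housing} -> Base = 1*3 = 3, Hub = 1*4 = 4.
Iteration 3: no further components; recursion stops.
SUM(amt) = 1 + 1 + 3 + 4 = 9.

9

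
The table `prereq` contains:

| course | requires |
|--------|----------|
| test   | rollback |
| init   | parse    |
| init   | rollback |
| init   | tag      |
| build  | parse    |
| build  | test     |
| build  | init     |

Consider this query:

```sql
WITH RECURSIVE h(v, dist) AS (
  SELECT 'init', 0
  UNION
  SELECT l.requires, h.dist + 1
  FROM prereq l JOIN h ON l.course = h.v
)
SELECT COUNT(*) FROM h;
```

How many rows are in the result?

Base: (init, dist=0).
Iteration 1: edges from {init} -> (parse, dist=1), (rollback, dist=1), (tag, dist=1).
Iteration 2: no outgoing edges from {parse,rollback,tag}; recursion stops.
Total rows emitted: 4.

4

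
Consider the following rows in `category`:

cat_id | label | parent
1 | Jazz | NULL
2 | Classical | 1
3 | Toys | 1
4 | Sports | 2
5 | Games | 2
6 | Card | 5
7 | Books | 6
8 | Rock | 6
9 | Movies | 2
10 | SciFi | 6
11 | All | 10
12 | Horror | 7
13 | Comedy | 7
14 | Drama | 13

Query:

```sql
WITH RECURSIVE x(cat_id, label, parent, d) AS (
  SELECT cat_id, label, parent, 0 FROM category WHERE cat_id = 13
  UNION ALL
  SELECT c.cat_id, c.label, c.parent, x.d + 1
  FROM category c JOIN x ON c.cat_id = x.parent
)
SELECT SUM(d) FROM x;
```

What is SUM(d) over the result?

Base: cat_id=13 (Comedy), parent=7, d 0.
Iteration 1: join on cat_id=7 -> Books (id 7, parent=6, d 1).
Iteration 2: join on cat_id=6 -> Card (id 6, parent=5, d 2).
Iteration 3: join on cat_id=5 -> Games (id 5, parent=2, d 3).
Iteration 4: join on cat_id=2 -> Classical (id 2, parent=1, d 4).
Iteration 5: join on cat_id=1 -> Jazz (id 1, parent=NULL, d 5).
Iteration 6: parent is NULL; no match; recursion stops.
SUM(d) = 0 + 1 + 2 + 3 + 4 + 5 = 15.

15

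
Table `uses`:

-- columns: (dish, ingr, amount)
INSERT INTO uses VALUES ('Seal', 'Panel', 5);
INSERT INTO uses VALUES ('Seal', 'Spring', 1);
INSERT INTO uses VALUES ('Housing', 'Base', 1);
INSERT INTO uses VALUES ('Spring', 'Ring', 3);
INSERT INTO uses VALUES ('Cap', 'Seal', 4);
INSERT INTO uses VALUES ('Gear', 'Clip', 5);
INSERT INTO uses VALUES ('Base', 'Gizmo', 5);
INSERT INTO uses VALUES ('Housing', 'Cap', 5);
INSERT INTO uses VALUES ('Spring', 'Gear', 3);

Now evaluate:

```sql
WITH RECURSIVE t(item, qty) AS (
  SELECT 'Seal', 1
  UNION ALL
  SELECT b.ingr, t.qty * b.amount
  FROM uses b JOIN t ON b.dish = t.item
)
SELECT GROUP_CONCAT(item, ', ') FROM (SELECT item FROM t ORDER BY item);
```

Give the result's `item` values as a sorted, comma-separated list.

Clip, Gear, Panel, Ring, Seal, Spring

Base: (Seal, qty=1).
Iteration 1: components of {Seal} -> Panel = 1*5 = 5, Spring = 1*1 = 1.
Iteration 2: components of {Panel,Spring} -> Gear = 1*3 = 3, Ring = 1*3 = 3.
Iteration 3: components of {Gear,Ring} -> Clip = 3*5 = 15.
Iteration 4: no further components; recursion stops.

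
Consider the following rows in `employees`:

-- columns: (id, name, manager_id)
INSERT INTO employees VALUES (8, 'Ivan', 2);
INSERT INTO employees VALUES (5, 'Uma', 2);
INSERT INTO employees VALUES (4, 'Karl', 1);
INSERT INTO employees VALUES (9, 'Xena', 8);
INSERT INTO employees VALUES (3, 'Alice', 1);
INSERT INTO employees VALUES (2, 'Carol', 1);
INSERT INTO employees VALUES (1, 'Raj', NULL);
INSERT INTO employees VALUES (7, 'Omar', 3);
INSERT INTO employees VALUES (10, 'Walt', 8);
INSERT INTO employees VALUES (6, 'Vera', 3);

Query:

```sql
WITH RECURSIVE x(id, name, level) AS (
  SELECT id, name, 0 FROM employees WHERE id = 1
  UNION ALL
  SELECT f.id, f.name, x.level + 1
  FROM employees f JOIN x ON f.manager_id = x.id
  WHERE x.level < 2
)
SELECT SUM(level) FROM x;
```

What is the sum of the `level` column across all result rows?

11

Base: id=1 (Raj) at level 0.
Iteration 1: rows with manager_id in {1} -> Carol (id 2, level 1), Alice (id 3, level 1), Karl (id 4, level 1).
Iteration 2: rows with manager_id in {2,3,4} -> Uma (id 5, level 2), Vera (id 6, level 2), Omar (id 7, level 2), Ivan (id 8, level 2).
Iteration 3: level < 2 fails for all current rows; recursion stops.
SUM(level) = 0 + 1 + 1 + 1 + 2 + 2 + 2 + 2 = 11.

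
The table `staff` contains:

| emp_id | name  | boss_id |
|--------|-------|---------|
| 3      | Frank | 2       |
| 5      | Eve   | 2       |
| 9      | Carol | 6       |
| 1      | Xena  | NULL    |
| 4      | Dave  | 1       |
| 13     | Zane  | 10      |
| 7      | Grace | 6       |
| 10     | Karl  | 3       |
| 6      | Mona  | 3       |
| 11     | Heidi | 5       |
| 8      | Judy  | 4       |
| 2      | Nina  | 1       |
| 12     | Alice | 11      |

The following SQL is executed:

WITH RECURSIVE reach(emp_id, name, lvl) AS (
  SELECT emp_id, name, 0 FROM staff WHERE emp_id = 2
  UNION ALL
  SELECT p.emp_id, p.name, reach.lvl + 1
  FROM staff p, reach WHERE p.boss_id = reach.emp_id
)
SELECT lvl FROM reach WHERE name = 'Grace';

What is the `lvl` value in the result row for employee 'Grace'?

3

Base: emp_id=2 (Nina) at lvl 0.
Iteration 1: rows with boss_id in {2} -> Frank (id 3, lvl 1), Eve (id 5, lvl 1).
Iteration 2: rows with boss_id in {3,5} -> Mona (id 6, lvl 2), Karl (id 10, lvl 2), Heidi (id 11, lvl 2).
Iteration 3: rows with boss_id in {6,10,11} -> Grace (id 7, lvl 3), Carol (id 9, lvl 3), Alice (id 12, lvl 3), Zane (id 13, lvl 3).
Iteration 4: no rows with boss_id in {7,9,12,13}; recursion stops.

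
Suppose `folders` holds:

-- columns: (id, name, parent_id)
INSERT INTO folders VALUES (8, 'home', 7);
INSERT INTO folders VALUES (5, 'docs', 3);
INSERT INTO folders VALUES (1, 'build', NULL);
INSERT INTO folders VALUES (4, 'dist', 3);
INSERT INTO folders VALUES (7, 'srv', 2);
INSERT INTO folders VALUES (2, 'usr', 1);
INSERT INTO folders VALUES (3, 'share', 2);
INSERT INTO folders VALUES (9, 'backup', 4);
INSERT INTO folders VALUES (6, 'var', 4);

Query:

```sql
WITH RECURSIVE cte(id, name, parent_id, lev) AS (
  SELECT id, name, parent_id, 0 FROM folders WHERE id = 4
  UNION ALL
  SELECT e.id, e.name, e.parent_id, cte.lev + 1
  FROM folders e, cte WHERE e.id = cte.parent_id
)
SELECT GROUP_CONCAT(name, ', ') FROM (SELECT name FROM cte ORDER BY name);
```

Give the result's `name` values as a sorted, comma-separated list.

build, dist, share, usr

Base: id=4 (dist), parent_id=3, lev 0.
Iteration 1: join on id=3 -> share (id 3, parent_id=2, lev 1).
Iteration 2: join on id=2 -> usr (id 2, parent_id=1, lev 2).
Iteration 3: join on id=1 -> build (id 1, parent_id=NULL, lev 3).
Iteration 4: parent_id is NULL; no match; recursion stops.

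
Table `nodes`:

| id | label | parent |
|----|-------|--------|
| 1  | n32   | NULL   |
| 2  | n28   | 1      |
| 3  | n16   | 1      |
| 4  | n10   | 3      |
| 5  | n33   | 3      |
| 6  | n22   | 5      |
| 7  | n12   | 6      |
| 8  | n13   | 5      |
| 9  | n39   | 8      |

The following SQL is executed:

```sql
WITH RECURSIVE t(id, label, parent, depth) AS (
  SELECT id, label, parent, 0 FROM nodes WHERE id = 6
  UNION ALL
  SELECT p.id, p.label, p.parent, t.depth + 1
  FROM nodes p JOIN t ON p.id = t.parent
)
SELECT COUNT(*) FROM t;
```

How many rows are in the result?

Base: id=6 (n22), parent=5, depth 0.
Iteration 1: join on id=5 -> n33 (id 5, parent=3, depth 1).
Iteration 2: join on id=3 -> n16 (id 3, parent=1, depth 2).
Iteration 3: join on id=1 -> n32 (id 1, parent=NULL, depth 3).
Iteration 4: parent is NULL; no match; recursion stops.
Total rows emitted: 4.

4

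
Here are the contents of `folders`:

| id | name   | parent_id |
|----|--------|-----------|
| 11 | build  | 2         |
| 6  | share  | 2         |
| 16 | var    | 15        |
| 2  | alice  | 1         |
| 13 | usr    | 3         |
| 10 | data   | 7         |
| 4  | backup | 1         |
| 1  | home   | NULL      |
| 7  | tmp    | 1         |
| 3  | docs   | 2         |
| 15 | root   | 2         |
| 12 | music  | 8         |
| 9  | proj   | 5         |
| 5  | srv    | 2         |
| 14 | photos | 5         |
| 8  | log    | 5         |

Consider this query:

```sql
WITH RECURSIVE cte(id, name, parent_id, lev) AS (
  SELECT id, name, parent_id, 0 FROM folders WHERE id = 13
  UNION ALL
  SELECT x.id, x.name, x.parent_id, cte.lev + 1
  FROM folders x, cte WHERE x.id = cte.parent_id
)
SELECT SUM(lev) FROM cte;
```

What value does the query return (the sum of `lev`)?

6

Base: id=13 (usr), parent_id=3, lev 0.
Iteration 1: join on id=3 -> docs (id 3, parent_id=2, lev 1).
Iteration 2: join on id=2 -> alice (id 2, parent_id=1, lev 2).
Iteration 3: join on id=1 -> home (id 1, parent_id=NULL, lev 3).
Iteration 4: parent_id is NULL; no match; recursion stops.
SUM(lev) = 0 + 1 + 2 + 3 = 6.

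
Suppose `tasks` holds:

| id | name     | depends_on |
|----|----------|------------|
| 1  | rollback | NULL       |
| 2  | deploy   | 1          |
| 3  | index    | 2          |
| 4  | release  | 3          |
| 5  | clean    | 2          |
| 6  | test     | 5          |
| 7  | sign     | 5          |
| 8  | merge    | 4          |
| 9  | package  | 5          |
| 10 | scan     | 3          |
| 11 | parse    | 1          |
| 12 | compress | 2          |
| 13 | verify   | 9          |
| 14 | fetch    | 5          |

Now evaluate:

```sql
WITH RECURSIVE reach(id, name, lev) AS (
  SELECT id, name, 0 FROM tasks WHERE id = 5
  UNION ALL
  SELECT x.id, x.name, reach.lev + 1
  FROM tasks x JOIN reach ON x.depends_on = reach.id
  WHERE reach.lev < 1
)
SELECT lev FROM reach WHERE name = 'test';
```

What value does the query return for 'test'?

Base: id=5 (clean) at lev 0.
Iteration 1: rows with depends_on in {5} -> test (id 6, lev 1), sign (id 7, lev 1), package (id 9, lev 1), fetch (id 14, lev 1).
Iteration 2: lev < 1 fails for all current rows; recursion stops.

1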